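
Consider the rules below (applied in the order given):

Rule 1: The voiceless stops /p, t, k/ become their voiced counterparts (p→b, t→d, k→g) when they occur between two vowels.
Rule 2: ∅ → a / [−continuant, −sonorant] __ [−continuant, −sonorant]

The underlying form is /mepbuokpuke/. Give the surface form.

Rule 1 (intervocalic voicing): /k/ is a voiceless stop between vowels /u/ and /e/, so it voices to [g]. /mepbuokpuke/ → mepbuokpuge.
Rule 2 (stop-cluster a-epenthesis): /p/ and /b/ form a stop–stop cluster, so [a] is inserted between them. /k/ and /p/ form a stop–stop cluster, so [a] is inserted between them. /mepbuokpuge/ → mepabuokapuge.

mepabuokapuge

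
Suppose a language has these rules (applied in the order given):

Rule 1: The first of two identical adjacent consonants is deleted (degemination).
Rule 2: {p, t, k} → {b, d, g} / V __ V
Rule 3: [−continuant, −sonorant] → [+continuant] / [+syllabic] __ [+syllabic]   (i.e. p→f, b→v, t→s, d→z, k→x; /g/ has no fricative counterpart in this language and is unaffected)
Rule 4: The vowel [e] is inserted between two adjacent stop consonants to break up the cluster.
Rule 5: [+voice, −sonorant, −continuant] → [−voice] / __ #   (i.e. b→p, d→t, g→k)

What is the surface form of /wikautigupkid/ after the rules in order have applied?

Rule 1 (degemination): no segment meets the environment; /wikautigupkid/ is unchanged.
Rule 2 (intervocalic voicing): /k/ is a voiceless stop between vowels /i/ and /a/, so it voices to [g]. /t/ is a voiceless stop between vowels /u/ and /i/, so it voices to [d]. /wikautigupkid/ → wigaudigupkid.
Rule 3 (intervocalic spirantization): /d/ is a stop between vowels /u/ and /i/, so it spirantizes to the fricative [z]. /wigaudigupkid/ → wigauzigupkid.
Rule 4 (stop-cluster e-epenthesis): /p/ and /k/ form a stop–stop cluster, so [e] is inserted between them. /wigauzigupkid/ → wigauzigupekid.
Rule 5 (final devoicing): /d/ is a voiced stop in word-final position, so it devoices to [t]. /wigauzigupekid/ → wigauzigupekit.

wigauzigupekit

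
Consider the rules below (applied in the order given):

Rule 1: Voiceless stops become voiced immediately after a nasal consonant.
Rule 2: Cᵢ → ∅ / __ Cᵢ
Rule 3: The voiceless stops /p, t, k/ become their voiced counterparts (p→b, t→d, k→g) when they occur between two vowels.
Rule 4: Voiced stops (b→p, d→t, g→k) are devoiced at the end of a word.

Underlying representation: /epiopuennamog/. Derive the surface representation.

Rule 1 (post-nasal voicing): no segment meets the environment; /epiopuennamog/ is unchanged.
Rule 2 (degemination): /nn/ is a geminate; the first /n/ deletes. /epiopuennamog/ → epiopuenamog.
Rule 3 (intervocalic voicing): /p/ is a voiceless stop between vowels /e/ and /i/, so it voices to [b]. /p/ is a voiceless stop between vowels /o/ and /u/, so it voices to [b]. /epiopuenamog/ → ebiobuenamog.
Rule 4 (final devoicing): /g/ is a voiced stop in word-final position, so it devoices to [k]. /ebiobuenamog/ → ebiobuenamok.

ebiobuenamok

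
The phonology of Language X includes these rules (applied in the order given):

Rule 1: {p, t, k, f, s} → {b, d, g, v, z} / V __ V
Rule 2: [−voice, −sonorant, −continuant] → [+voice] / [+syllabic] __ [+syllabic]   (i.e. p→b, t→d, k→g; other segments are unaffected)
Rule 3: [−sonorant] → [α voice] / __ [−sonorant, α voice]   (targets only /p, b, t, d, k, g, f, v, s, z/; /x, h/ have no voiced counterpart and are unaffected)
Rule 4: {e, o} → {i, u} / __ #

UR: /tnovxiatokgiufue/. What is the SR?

tnofxiadoggiuvui

Rule 1 (intervocalic voicing): /t/ is a voiceless obstruent between vowels /a/ and /o/, so it voices to [d]. /f/ is a voiceless obstruent between vowels /u/ and /u/, so it voices to [v]. /tnovxiatokgiufue/ → tnovxiadokgiuvue.
Rule 2 (intervocalic voicing): no segment meets the environment; /tnovxiadokgiuvue/ is unchanged.
Rule 3 (regressive voicing assimilation): /v/ precedes the voiceless obstruent /x/, so it devoices to [f] by assimilation. /k/ precedes the voiced obstruent /g/, so it voices to [g] by assimilation. /tnovxiadokgiuvue/ → tnofxiadoggiuvue.
Rule 4 (final vowel raising): /e/ is a mid vowel in word-final position, so it raises to [i]. /tnofxiadoggiuvue/ → tnofxiadoggiuvui.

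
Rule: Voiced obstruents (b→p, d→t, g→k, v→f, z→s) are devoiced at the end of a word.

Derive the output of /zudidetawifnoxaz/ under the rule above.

zudidetawifnoxas

/z/ is a voiced obstruent in word-final position, so it devoices to [s].
Surface form: [zudidetawifnoxas].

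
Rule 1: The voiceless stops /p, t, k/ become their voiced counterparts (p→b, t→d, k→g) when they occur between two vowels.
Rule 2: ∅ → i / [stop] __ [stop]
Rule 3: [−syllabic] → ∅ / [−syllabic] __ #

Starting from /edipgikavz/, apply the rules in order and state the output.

Rule 1 (intervocalic voicing): /k/ is a voiceless stop between vowels /i/ and /a/, so it voices to [g]. /edipgikavz/ → edipgigavz.
Rule 2 (stop-cluster i-epenthesis): /p/ and /g/ form a stop–stop cluster, so [i] is inserted between them. /edipgigavz/ → edipigigavz.
Rule 3 (final cluster simplification): /z/ is the second consonant of a word-final cluster /vz/, so it deletes. /edipigigavz/ → edipigigav.

edipigigav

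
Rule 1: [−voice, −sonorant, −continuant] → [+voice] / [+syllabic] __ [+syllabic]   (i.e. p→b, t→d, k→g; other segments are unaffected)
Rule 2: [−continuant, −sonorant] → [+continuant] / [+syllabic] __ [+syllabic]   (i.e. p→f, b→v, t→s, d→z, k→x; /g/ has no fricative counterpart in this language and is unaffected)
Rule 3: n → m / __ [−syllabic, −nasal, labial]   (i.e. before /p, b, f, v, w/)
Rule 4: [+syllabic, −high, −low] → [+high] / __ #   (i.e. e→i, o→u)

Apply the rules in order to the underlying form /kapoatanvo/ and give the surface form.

kavoazamvu

Rule 1 (intervocalic voicing): /p/ is a voiceless stop between vowels /a/ and /o/, so it voices to [b]. /t/ is a voiceless stop between vowels /a/ and /a/, so it voices to [d]. /kapoatanvo/ → kaboadanvo.
Rule 2 (intervocalic spirantization): /b/ is a stop between vowels /a/ and /o/, so it spirantizes to the fricative [v]. /d/ is a stop between vowels /a/ and /a/, so it spirantizes to the fricative [z]. /kaboadanvo/ → kavoazanvo.
Rule 3 (nasal place assimilation): /n/ precedes the labial consonant /v/, so it assimilates in place to [m]. /kavoazanvo/ → kavoazamvo.
Rule 4 (final vowel raising): /o/ is a mid vowel in word-final position, so it raises to [u]. /kavoazamvo/ → kavoazamvu.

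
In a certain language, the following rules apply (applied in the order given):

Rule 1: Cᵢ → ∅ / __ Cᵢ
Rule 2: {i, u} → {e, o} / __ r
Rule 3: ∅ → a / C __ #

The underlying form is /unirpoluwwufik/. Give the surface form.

Rule 1 (degemination): /ww/ is a geminate; the first /w/ deletes. /unirpoluwwufik/ → unirpoluwufik.
Rule 2 (pre-rhotic lowering): /i/ is a high vowel immediately before /r/, so it lowers to [e]. /unirpoluwufik/ → unerpoluwufik.
Rule 3 (final a-epenthesis): the form ends in the consonant /k/, so [a] is inserted word-finally. /unerpoluwufik/ → unerpoluwufika.

unerpoluwufika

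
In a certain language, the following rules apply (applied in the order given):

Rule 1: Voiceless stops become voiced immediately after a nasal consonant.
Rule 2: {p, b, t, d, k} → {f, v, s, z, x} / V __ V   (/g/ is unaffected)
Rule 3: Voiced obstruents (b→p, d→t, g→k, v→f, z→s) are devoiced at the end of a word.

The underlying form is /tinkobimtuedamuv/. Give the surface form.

tingovimduezamuf

Rule 1 (post-nasal voicing): /k/ is a voiceless stop immediately after the nasal /n/, so it voices to [g]. /t/ is a voiceless stop immediately after the nasal /m/, so it voices to [d]. /tinkobimtuedamuv/ → tingobimduedamuv.
Rule 2 (intervocalic spirantization): /b/ is a stop between vowels /o/ and /i/, so it spirantizes to the fricative [v]. /d/ is a stop between vowels /e/ and /a/, so it spirantizes to the fricative [z]. /tingobimduedamuv/ → tingovimduezamuv.
Rule 3 (final devoicing): /v/ is a voiced obstruent in word-final position, so it devoices to [f]. /tingovimduezamuv/ → tingovimduezamuf.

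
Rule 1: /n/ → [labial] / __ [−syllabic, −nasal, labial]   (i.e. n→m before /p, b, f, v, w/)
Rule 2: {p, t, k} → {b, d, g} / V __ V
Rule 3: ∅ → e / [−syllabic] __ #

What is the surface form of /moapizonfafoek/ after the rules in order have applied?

moabizomfafoeke

Rule 1 (nasal place assimilation): /n/ precedes the labial consonant /f/, so it assimilates in place to [m]. /moapizonfafoek/ → moapizomfafoek.
Rule 2 (intervocalic voicing): /p/ is a voiceless stop between vowels /a/ and /i/, so it voices to [b]. /moapizomfafoek/ → moabizomfafoek.
Rule 3 (final e-epenthesis): the form ends in the consonant /k/, so [e] is inserted word-finally. /moabizomfafoek/ → moabizomfafoeke.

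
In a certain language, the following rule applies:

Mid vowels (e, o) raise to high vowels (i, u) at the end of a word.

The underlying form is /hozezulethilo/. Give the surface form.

Scanning /hozezulethilo/: /o/ at position 2 is not in the conditioning environment; /e/ at position 4 is not in the conditioning environment; /e/ at position 8 is not in the conditioning environment; /o/ is a mid vowel in word-final position, so it raises to [u].
Result: [hozezulethilu].

hozezulethilu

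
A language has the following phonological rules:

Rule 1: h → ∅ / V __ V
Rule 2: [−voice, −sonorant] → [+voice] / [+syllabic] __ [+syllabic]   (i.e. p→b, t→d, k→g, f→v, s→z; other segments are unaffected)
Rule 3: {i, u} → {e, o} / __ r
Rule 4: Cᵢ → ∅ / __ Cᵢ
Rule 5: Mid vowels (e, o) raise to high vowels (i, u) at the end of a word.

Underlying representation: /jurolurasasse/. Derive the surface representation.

Rule 1 (intervocalic h-deletion): no segment meets the environment; /jurolurasasse/ is unchanged.
Rule 2 (intervocalic voicing): /s/ is a voiceless obstruent between vowels /a/ and /a/, so it voices to [z]. /jurolurasasse/ → jurolurazasse.
Rule 3 (pre-rhotic lowering): /u/ is a high vowel immediately before /r/, so it lowers to [o]. /u/ is a high vowel immediately before /r/, so it lowers to [o]. /jurolurazasse/ → jorolorazasse.
Rule 4 (degemination): /ss/ is a geminate; the first /s/ deletes. /jorolorazasse/ → jorolorazase.
Rule 5 (final vowel raising): /e/ is a mid vowel in word-final position, so it raises to [i]. /jorolorazase/ → jorolorazasi.

jorolorazasi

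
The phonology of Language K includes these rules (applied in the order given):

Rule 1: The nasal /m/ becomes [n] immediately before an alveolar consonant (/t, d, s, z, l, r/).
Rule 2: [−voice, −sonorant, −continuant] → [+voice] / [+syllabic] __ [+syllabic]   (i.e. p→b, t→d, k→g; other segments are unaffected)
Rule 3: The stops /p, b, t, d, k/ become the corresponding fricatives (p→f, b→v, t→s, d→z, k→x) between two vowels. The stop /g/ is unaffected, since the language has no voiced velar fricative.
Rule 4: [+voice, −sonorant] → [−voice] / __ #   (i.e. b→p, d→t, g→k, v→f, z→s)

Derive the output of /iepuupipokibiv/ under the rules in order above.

Rule 1 (nasal place assimilation): no segment meets the environment; /iepuupipokibiv/ is unchanged.
Rule 2 (intervocalic voicing): /p/ is a voiceless stop between vowels /e/ and /u/, so it voices to [b]. /p/ is a voiceless stop between vowels /u/ and /i/, so it voices to [b]. /p/ is a voiceless stop between vowels /i/ and /o/, so it voices to [b]. /k/ is a voiceless stop between vowels /o/ and /i/, so it voices to [g]. /iepuupipokibiv/ → iebuubibogibiv.
Rule 3 (intervocalic spirantization): /b/ is a stop between vowels /e/ and /u/, so it spirantizes to the fricative [v]. /b/ is a stop between vowels /u/ and /i/, so it spirantizes to the fricative [v]. /b/ is a stop between vowels /i/ and /o/, so it spirantizes to the fricative [v]. /b/ is a stop between vowels /i/ and /i/, so it spirantizes to the fricative [v]. /iebuubibogibiv/ → ievuuvivogiviv.
Rule 4 (final devoicing): /v/ is a voiced obstruent in word-final position, so it devoices to [f]. /ievuuvivogiviv/ → ievuuvivogivif.

ievuuvivogivif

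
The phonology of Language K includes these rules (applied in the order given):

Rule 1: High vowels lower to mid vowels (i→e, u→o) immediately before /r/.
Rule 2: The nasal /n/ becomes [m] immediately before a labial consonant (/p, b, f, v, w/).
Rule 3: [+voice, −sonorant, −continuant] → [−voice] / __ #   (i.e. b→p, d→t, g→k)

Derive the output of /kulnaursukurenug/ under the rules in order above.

kulnaorsukorenuk

Rule 1 (pre-rhotic lowering): /u/ is a high vowel immediately before /r/, so it lowers to [o]. /u/ is a high vowel immediately before /r/, so it lowers to [o]. /kulnaursukurenug/ → kulnaorsukorenug.
Rule 2 (nasal place assimilation): no segment meets the environment; /kulnaorsukorenug/ is unchanged.
Rule 3 (final devoicing): /g/ is a voiced stop in word-final position, so it devoices to [k]. /kulnaorsukorenug/ → kulnaorsukorenuk.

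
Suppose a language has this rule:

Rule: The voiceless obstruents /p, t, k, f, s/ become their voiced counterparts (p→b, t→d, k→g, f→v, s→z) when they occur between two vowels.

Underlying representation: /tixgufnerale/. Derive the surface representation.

No segment of /tixgufnerale/ meets the structural description of the rule, so the form surfaces unchanged.

tixgufnerale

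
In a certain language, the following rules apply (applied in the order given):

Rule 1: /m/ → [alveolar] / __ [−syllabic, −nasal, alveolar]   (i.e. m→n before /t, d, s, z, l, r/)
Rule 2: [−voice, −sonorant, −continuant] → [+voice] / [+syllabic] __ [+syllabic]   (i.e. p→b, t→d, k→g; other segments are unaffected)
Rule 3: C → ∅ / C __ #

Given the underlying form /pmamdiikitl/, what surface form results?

pmandiigit

Rule 1 (nasal place assimilation): /m/ precedes the alveolar consonant /d/, so it assimilates in place to [n]. /pmamdiikitl/ → pmandiikitl.
Rule 2 (intervocalic voicing): /k/ is a voiceless stop between vowels /i/ and /i/, so it voices to [g]. /pmandiikitl/ → pmandiigitl.
Rule 3 (final cluster simplification): /l/ is the second consonant of a word-final cluster /tl/, so it deletes. /pmandiigitl/ → pmandiigit.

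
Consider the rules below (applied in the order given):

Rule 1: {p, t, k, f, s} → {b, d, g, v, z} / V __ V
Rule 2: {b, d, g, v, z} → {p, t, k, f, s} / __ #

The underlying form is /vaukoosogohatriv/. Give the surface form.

Rule 1 (intervocalic voicing): /k/ is a voiceless obstruent between vowels /u/ and /o/, so it voices to [g]. /s/ is a voiceless obstruent between vowels /o/ and /o/, so it voices to [z]. /vaukoosogohatriv/ → vaugoozogohatriv.
Rule 2 (final devoicing): /v/ is a voiced obstruent in word-final position, so it devoices to [f]. /vaugoozogohatriv/ → vaugoozogohatrif.

vaugoozogohatrif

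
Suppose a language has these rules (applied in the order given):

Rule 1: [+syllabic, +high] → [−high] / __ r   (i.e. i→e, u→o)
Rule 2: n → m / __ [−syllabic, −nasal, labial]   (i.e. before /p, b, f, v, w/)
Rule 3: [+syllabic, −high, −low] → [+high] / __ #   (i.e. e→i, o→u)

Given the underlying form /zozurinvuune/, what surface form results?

Rule 1 (pre-rhotic lowering): /u/ is a high vowel immediately before /r/, so it lowers to [o]. /zozurinvuune/ → zozorinvuune.
Rule 2 (nasal place assimilation): /n/ precedes the labial consonant /v/, so it assimilates in place to [m]. /zozorinvuune/ → zozorimvuune.
Rule 3 (final vowel raising): /e/ is a mid vowel in word-final position, so it raises to [i]. /zozorimvuune/ → zozorimvuuni.

zozorimvuuni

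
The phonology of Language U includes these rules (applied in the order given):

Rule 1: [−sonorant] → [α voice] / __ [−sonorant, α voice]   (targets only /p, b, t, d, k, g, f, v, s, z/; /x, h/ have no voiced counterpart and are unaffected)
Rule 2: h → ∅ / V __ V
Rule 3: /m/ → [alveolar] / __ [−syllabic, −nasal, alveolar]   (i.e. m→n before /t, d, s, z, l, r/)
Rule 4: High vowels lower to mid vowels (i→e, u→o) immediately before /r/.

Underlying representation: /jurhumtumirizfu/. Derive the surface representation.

jorhuntumerisfu

Rule 1 (regressive voicing assimilation): /z/ precedes the voiceless obstruent /f/, so it devoices to [s] by assimilation. /jurhumtumirizfu/ → jurhumtumirisfu.
Rule 2 (intervocalic h-deletion): no segment meets the environment; /jurhumtumirisfu/ is unchanged.
Rule 3 (nasal place assimilation): /m/ precedes the alveolar consonant /t/, so it assimilates in place to [n]. /jurhumtumirisfu/ → jurhuntumirisfu.
Rule 4 (pre-rhotic lowering): /u/ is a high vowel immediately before /r/, so it lowers to [o]. /i/ is a high vowel immediately before /r/, so it lowers to [e]. /jurhuntumirisfu/ → jorhuntumerisfu.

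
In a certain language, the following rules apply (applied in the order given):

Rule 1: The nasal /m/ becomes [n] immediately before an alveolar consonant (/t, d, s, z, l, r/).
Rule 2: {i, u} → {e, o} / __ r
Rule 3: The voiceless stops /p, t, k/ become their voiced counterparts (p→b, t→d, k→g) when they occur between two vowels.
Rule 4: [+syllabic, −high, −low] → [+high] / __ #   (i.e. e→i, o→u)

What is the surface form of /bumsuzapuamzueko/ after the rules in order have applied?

bunsuzabuanzuegu

Rule 1 (nasal place assimilation): /m/ precedes the alveolar consonant /s/, so it assimilates in place to [n]. /m/ precedes the alveolar consonant /z/, so it assimilates in place to [n]. /bumsuzapuamzueko/ → bunsuzapuanzueko.
Rule 2 (pre-rhotic lowering): no segment meets the environment; /bunsuzapuanzueko/ is unchanged.
Rule 3 (intervocalic voicing): /p/ is a voiceless stop between vowels /a/ and /u/, so it voices to [b]. /k/ is a voiceless stop between vowels /e/ and /o/, so it voices to [g]. /bunsuzapuanzueko/ → bunsuzabuanzuego.
Rule 4 (final vowel raising): /o/ is a mid vowel in word-final position, so it raises to [u]. /bunsuzabuanzuego/ → bunsuzabuanzuegu.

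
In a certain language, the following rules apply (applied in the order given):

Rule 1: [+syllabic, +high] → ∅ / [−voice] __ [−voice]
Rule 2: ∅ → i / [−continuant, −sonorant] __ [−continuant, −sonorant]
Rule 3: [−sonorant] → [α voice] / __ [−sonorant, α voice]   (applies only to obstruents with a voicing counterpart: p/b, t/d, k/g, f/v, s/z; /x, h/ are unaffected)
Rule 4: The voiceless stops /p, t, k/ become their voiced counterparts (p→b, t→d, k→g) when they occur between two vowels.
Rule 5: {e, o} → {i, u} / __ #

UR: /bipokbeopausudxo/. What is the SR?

Rule 1 (high vowel syncope): no segment meets the environment; /bipokbeopausudxo/ is unchanged.
Rule 2 (stop-cluster i-epenthesis): /k/ and /b/ form a stop–stop cluster, so [i] is inserted between them. /bipokbeopausudxo/ → bipokibeopausudxo.
Rule 3 (regressive voicing assimilation): /d/ precedes the voiceless obstruent /x/, so it devoices to [t] by assimilation. /bipokibeopausudxo/ → bipokibeopausutxo.
Rule 4 (intervocalic voicing): /p/ is a voiceless stop between vowels /i/ and /o/, so it voices to [b]. /k/ is a voiceless stop between vowels /o/ and /i/, so it voices to [g]. /p/ is a voiceless stop between vowels /o/ and /a/, so it voices to [b]. /bipokibeopausutxo/ → bibogibeobausutxo.
Rule 5 (final vowel raising): /o/ is a mid vowel in word-final position, so it raises to [u]. /bibogibeobausutxo/ → bibogibeobausutxu.

bibogibeobausutxu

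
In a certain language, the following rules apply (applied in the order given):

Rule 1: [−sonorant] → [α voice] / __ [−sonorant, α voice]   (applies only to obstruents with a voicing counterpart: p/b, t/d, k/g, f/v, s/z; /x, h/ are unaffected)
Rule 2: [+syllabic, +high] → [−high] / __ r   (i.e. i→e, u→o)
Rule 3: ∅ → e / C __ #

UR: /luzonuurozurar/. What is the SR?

luzonuorozorare

Rule 1 (regressive voicing assimilation): no segment meets the environment; /luzonuurozurar/ is unchanged.
Rule 2 (pre-rhotic lowering): /u/ is a high vowel immediately before /r/, so it lowers to [o]. /u/ is a high vowel immediately before /r/, so it lowers to [o]. /luzonuurozurar/ → luzonuorozorar.
Rule 3 (final e-epenthesis): the form ends in the consonant /r/, so [e] is inserted word-finally. /luzonuorozorar/ → luzonuorozorare.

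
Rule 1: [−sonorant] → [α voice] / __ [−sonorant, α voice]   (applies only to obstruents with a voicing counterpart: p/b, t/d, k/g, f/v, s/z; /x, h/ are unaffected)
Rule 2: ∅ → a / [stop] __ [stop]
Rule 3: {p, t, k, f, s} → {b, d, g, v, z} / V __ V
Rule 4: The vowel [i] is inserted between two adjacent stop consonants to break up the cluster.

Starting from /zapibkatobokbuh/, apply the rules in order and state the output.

zabibagadobogabuh

Rule 1 (regressive voicing assimilation): /b/ precedes the voiceless obstruent /k/, so it devoices to [p] by assimilation. /k/ precedes the voiced obstruent /b/, so it voices to [g] by assimilation. /zapibkatobokbuh/ → zapipkatobogbuh.
Rule 2 (stop-cluster a-epenthesis): /p/ and /k/ form a stop–stop cluster, so [a] is inserted between them. /g/ and /b/ form a stop–stop cluster, so [a] is inserted between them. /zapipkatobogbuh/ → zapipakatobogabuh.
Rule 3 (intervocalic voicing): /p/ is a voiceless obstruent between vowels /a/ and /i/, so it voices to [b]. /p/ is a voiceless obstruent between vowels /i/ and /a/, so it voices to [b]. /k/ is a voiceless obstruent between vowels /a/ and /a/, so it voices to [g]. /t/ is a voiceless obstruent between vowels /a/ and /o/, so it voices to [d]. /zapipakatobogabuh/ → zabibagadobogabuh.
Rule 4 (stop-cluster i-epenthesis): no segment meets the environment; /zabibagadobogabuh/ is unchanged.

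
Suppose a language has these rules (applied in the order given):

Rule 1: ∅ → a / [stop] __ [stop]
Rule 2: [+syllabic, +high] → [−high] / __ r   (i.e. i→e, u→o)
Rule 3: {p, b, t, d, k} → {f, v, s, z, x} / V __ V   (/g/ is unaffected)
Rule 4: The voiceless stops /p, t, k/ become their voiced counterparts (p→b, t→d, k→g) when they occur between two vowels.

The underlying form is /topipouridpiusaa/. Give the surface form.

tofifoorizafiusaa

Rule 1 (stop-cluster a-epenthesis): /d/ and /p/ form a stop–stop cluster, so [a] is inserted between them. /topipouridpiusaa/ → topipouridapiusaa.
Rule 2 (pre-rhotic lowering): /u/ is a high vowel immediately before /r/, so it lowers to [o]. /topipouridapiusaa/ → topipooridapiusaa.
Rule 3 (intervocalic spirantization): /p/ is a stop between vowels /o/ and /i/, so it spirantizes to the fricative [f]. /p/ is a stop between vowels /i/ and /o/, so it spirantizes to the fricative [f]. /d/ is a stop between vowels /i/ and /a/, so it spirantizes to the fricative [z]. /p/ is a stop between vowels /a/ and /i/, so it spirantizes to the fricative [f]. /topipooridapiusaa/ → tofifoorizafiusaa.
Rule 4 (intervocalic voicing): no segment meets the environment; /tofifoorizafiusaa/ is unchanged.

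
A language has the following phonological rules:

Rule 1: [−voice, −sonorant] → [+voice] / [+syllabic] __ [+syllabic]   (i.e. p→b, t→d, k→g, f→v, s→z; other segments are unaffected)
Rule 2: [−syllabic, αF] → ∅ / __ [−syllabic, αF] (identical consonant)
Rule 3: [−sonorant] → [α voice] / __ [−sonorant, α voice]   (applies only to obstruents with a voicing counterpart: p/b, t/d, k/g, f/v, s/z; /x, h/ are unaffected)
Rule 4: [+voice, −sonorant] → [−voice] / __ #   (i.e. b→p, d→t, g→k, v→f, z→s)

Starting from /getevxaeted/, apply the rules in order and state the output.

gedefxaedet

Rule 1 (intervocalic voicing): /t/ is a voiceless obstruent between vowels /e/ and /e/, so it voices to [d]. /t/ is a voiceless obstruent between vowels /e/ and /e/, so it voices to [d]. /getevxaeted/ → gedevxaeded.
Rule 2 (degemination): no segment meets the environment; /gedevxaeded/ is unchanged.
Rule 3 (regressive voicing assimilation): /v/ precedes the voiceless obstruent /x/, so it devoices to [f] by assimilation. /gedevxaeded/ → gedefxaeded.
Rule 4 (final devoicing): /d/ is a voiced obstruent in word-final position, so it devoices to [t]. /gedefxaeded/ → gedefxaedet.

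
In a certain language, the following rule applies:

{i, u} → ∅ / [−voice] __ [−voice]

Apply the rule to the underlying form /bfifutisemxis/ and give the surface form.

bfftsemxs

/i/ is a high vowel flanked by voiceless consonants /f/ and /f/, so it deletes.
/u/ is a high vowel flanked by voiceless consonants /f/ and /t/, so it deletes.
/i/ is a high vowel flanked by voiceless consonants /t/ and /s/, so it deletes.
/i/ is a high vowel flanked by voiceless consonants /x/ and /s/, so it deletes.
Surface form: [bfftsemxs].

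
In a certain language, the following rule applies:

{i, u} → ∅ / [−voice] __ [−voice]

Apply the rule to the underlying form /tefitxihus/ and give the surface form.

teftxhs

/i/ is a high vowel flanked by voiceless consonants /f/ and /t/, so it deletes.
/i/ is a high vowel flanked by voiceless consonants /x/ and /h/, so it deletes.
/u/ is a high vowel flanked by voiceless consonants /h/ and /s/, so it deletes.
Surface form: [teftxhs].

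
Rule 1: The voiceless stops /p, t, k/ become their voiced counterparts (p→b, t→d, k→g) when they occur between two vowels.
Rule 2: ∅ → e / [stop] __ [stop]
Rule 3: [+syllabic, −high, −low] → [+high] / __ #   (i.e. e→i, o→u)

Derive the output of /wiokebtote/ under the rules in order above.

Rule 1 (intervocalic voicing): /k/ is a voiceless stop between vowels /o/ and /e/, so it voices to [g]. /t/ is a voiceless stop between vowels /o/ and /e/, so it voices to [d]. /wiokebtote/ → wiogebtode.
Rule 2 (stop-cluster e-epenthesis): /b/ and /t/ form a stop–stop cluster, so [e] is inserted between them. /wiogebtode/ → wiogebetode.
Rule 3 (final vowel raising): /e/ is a mid vowel in word-final position, so it raises to [i]. /wiogebetode/ → wiogebetodi.

wiogebetodi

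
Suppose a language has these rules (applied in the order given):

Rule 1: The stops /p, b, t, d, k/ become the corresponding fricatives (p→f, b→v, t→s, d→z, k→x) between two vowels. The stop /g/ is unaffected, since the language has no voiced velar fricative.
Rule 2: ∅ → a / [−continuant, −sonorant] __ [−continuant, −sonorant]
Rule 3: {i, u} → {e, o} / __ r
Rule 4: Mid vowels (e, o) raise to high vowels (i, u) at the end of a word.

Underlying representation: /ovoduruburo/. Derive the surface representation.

ovozoruvoru

Rule 1 (intervocalic spirantization): /d/ is a stop between vowels /o/ and /u/, so it spirantizes to the fricative [z]. /b/ is a stop between vowels /u/ and /u/, so it spirantizes to the fricative [v]. /ovoduruburo/ → ovozuruvuro.
Rule 2 (stop-cluster a-epenthesis): no segment meets the environment; /ovozuruvuro/ is unchanged.
Rule 3 (pre-rhotic lowering): /u/ is a high vowel immediately before /r/, so it lowers to [o]. /u/ is a high vowel immediately before /r/, so it lowers to [o]. /ovozuruvuro/ → ovozoruvoro.
Rule 4 (final vowel raising): /o/ is a mid vowel in word-final position, so it raises to [u]. /ovozoruvoro/ → ovozoruvoru.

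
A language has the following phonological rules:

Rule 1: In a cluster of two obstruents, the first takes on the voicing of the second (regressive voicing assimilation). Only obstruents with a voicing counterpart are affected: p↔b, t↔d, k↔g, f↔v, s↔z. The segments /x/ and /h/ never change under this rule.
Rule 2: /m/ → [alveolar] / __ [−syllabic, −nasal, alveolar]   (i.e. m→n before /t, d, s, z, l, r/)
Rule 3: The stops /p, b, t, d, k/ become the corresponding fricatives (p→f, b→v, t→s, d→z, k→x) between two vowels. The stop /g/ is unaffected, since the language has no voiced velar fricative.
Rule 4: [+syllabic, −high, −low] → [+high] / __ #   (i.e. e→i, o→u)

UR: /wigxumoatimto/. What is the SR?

Rule 1 (regressive voicing assimilation): /g/ precedes the voiceless obstruent /x/, so it devoices to [k] by assimilation. /wigxumoatimto/ → wikxumoatimto.
Rule 2 (nasal place assimilation): /m/ precedes the alveolar consonant /t/, so it assimilates in place to [n]. /wikxumoatimto/ → wikxumoatinto.
Rule 3 (intervocalic spirantization): /t/ is a stop between vowels /a/ and /i/, so it spirantizes to the fricative [s]. /wikxumoatinto/ → wikxumoasinto.
Rule 4 (final vowel raising): /o/ is a mid vowel in word-final position, so it raises to [u]. /wikxumoasinto/ → wikxumoasintu.

wikxumoasintu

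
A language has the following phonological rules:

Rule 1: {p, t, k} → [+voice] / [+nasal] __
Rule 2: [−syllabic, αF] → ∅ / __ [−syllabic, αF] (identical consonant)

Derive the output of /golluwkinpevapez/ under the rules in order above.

goluwkinbevapez

Rule 1 (post-nasal voicing): /p/ is a voiceless stop immediately after the nasal /n/, so it voices to [b]. /golluwkinpevapez/ → golluwkinbevapez.
Rule 2 (degemination): /ll/ is a geminate; the first /l/ deletes. /golluwkinbevapez/ → goluwkinbevapez.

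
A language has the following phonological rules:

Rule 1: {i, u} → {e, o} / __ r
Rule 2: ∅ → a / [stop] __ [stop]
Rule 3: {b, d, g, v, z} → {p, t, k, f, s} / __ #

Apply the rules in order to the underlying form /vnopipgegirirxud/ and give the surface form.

Rule 1 (pre-rhotic lowering): /i/ is a high vowel immediately before /r/, so it lowers to [e]. /i/ is a high vowel immediately before /r/, so it lowers to [e]. /vnopipgegirirxud/ → vnopipgegererxud.
Rule 2 (stop-cluster a-epenthesis): /p/ and /g/ form a stop–stop cluster, so [a] is inserted between them. /vnopipgegererxud/ → vnopipagegererxud.
Rule 3 (final devoicing): /d/ is a voiced obstruent in word-final position, so it devoices to [t]. /vnopipagegererxud/ → vnopipagegererxut.

vnopipagegererxut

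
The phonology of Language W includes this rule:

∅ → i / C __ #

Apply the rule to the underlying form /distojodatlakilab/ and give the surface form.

distojodatlakilabi

the form ends in the consonant /b/, so [i] is inserted word-finally.
Surface form: [distojodatlakilabi].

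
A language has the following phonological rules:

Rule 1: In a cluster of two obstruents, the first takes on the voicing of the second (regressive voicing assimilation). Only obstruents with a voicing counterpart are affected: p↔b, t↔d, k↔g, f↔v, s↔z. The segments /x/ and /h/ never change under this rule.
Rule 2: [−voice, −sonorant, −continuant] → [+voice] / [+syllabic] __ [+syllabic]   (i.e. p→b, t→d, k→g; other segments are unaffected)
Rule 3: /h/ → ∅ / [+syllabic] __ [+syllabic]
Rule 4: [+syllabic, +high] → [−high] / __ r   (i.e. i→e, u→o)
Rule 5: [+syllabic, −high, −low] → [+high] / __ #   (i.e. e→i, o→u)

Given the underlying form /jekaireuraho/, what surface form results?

jegaereorau

Rule 1 (regressive voicing assimilation): no segment meets the environment; /jekaireuraho/ is unchanged.
Rule 2 (intervocalic voicing): /k/ is a voiceless stop between vowels /e/ and /a/, so it voices to [g]. /jekaireuraho/ → jegaireuraho.
Rule 3 (intervocalic h-deletion): /h/ occurs between vowels /a/ and /o/, so it deletes. /jegaireuraho/ → jegaireurao.
Rule 4 (pre-rhotic lowering): /i/ is a high vowel immediately before /r/, so it lowers to [e]. /u/ is a high vowel immediately before /r/, so it lowers to [o]. /jegaireurao/ → jegaereorao.
Rule 5 (final vowel raising): /o/ is a mid vowel in word-final position, so it raises to [u]. /jegaereorao/ → jegaereorau.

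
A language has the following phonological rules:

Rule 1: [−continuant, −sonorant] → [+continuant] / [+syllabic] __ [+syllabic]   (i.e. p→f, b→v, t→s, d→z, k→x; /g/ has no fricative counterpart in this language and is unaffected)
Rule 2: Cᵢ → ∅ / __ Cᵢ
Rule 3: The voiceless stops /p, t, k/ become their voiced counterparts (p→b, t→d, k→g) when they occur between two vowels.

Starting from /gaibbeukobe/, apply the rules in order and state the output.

Rule 1 (intervocalic spirantization): /k/ is a stop between vowels /u/ and /o/, so it spirantizes to the fricative [x]. /b/ is a stop between vowels /o/ and /e/, so it spirantizes to the fricative [v]. /gaibbeukobe/ → gaibbeuxove.
Rule 2 (degemination): /bb/ is a geminate; the first /b/ deletes. /gaibbeuxove/ → gaibeuxove.
Rule 3 (intervocalic voicing): no segment meets the environment; /gaibeuxove/ is unchanged.

gaibeuxove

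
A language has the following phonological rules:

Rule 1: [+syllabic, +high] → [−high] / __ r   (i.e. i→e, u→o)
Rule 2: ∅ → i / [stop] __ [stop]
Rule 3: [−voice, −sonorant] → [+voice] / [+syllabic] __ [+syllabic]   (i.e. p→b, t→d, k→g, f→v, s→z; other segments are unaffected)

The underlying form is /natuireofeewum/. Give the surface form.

naduereoveewum

Rule 1 (pre-rhotic lowering): /i/ is a high vowel immediately before /r/, so it lowers to [e]. /natuireofeewum/ → natuereofeewum.
Rule 2 (stop-cluster i-epenthesis): no segment meets the environment; /natuereofeewum/ is unchanged.
Rule 3 (intervocalic voicing): /t/ is a voiceless obstruent between vowels /a/ and /u/, so it voices to [d]. /f/ is a voiceless obstruent between vowels /o/ and /e/, so it voices to [v]. /natuereofeewum/ → naduereoveewum.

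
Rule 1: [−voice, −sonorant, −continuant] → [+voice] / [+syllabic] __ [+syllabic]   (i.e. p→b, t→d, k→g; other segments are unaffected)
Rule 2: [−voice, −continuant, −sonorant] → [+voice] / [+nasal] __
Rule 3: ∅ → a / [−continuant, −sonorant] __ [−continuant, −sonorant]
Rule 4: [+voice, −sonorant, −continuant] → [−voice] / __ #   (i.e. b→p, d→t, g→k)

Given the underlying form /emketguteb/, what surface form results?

Rule 1 (intervocalic voicing): /t/ is a voiceless stop between vowels /u/ and /e/, so it voices to [d]. /emketguteb/ → emketgudeb.
Rule 2 (post-nasal voicing): /k/ is a voiceless stop immediately after the nasal /m/, so it voices to [g]. /emketgudeb/ → emgetgudeb.
Rule 3 (stop-cluster a-epenthesis): /t/ and /g/ form a stop–stop cluster, so [a] is inserted between them. /emgetgudeb/ → emgetagudeb.
Rule 4 (final devoicing): /b/ is a voiced stop in word-final position, so it devoices to [p]. /emgetagudeb/ → emgetagudep.

emgetagudep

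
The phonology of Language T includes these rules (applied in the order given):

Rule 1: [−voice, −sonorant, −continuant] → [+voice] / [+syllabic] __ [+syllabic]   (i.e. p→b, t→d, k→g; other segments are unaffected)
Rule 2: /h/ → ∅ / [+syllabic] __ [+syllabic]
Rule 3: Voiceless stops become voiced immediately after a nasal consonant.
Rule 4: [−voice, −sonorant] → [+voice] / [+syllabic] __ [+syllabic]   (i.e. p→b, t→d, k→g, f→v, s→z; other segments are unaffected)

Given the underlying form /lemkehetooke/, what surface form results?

Rule 1 (intervocalic voicing): /t/ is a voiceless stop between vowels /e/ and /o/, so it voices to [d]. /k/ is a voiceless stop between vowels /o/ and /e/, so it voices to [g]. /lemkehetooke/ → lemkehedooge.
Rule 2 (intervocalic h-deletion): /h/ occurs between vowels /e/ and /e/, so it deletes. /lemkehedooge/ → lemkeedooge.
Rule 3 (post-nasal voicing): /k/ is a voiceless stop immediately after the nasal /m/, so it voices to [g]. /lemkeedooge/ → lemgeedooge.
Rule 4 (intervocalic voicing): no segment meets the environment; /lemgeedooge/ is unchanged.

lemgeedooge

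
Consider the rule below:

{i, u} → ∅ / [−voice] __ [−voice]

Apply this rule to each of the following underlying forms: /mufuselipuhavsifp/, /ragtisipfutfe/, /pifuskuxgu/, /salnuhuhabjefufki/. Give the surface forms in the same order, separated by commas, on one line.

/mufuselipuhavsifp/: /u/ is a high vowel flanked by voiceless consonants /f/ and /s/, so it deletes. /u/ is a high vowel flanked by voiceless consonants /p/ and /h/, so it deletes. /i/ is a high vowel flanked by voiceless consonants /s/ and /f/, so it deletes. → [mufseliphavsfp].
/ragtisipfutfe/: /i/ is a high vowel flanked by voiceless consonants /t/ and /s/, so it deletes. /i/ is a high vowel flanked by voiceless consonants /s/ and /p/, so it deletes. /u/ is a high vowel flanked by voiceless consonants /f/ and /t/, so it deletes. → [ragtspftfe].
/pifuskuxgu/: /i/ is a high vowel flanked by voiceless consonants /p/ and /f/, so it deletes. /u/ is a high vowel flanked by voiceless consonants /f/ and /s/, so it deletes. /u/ is a high vowel flanked by voiceless consonants /k/ and /x/, so it deletes. → [pfskxgu].
/salnuhuhabjefufki/: /u/ is a high vowel flanked by voiceless consonants /h/ and /h/, so it deletes. /u/ is a high vowel flanked by voiceless consonants /f/ and /f/, so it deletes. → [salnuhhabjeffki].

mufseliphavsfp, ragtspftfe, pfskxgu, salnuhhabjeffki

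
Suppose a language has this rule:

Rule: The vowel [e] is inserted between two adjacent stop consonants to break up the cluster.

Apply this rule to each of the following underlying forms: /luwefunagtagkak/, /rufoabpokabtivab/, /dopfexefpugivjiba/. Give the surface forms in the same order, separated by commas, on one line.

luwefunagetagekak, rufoabepokabetivab, dopfexefpugivjiba

/luwefunagtagkak/: /g/ and /t/ form a stop–stop cluster, so [e] is inserted between them. /g/ and /k/ form a stop–stop cluster, so [e] is inserted between them. → [luwefunagetagekak].
/rufoabpokabtivab/: /b/ and /p/ form a stop–stop cluster, so [e] is inserted between them. /b/ and /t/ form a stop–stop cluster, so [e] is inserted between them. → [rufoabepokabetivab].
/dopfexefpugivjiba/: the rule's environment is not met; surfaces unchanged as [dopfexefpugivjiba].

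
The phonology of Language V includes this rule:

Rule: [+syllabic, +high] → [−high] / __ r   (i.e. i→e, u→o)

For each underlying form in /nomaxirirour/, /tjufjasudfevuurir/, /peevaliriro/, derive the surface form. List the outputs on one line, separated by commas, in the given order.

/nomaxirirour/: /i/ is a high vowel immediately before /r/, so it lowers to [e]. /i/ is a high vowel immediately before /r/, so it lowers to [e]. /u/ is a high vowel immediately before /r/, so it lowers to [o]. → [nomaxereroor].
/tjufjasudfevuurir/: /u/ is a high vowel immediately before /r/, so it lowers to [o]. /i/ is a high vowel immediately before /r/, so it lowers to [e]. → [tjufjasudfevuorer].
/peevaliriro/: /i/ is a high vowel immediately before /r/, so it lowers to [e]. /i/ is a high vowel immediately before /r/, so it lowers to [e]. → [peevalerero].

nomaxereroor, tjufjasudfevuorer, peevalerero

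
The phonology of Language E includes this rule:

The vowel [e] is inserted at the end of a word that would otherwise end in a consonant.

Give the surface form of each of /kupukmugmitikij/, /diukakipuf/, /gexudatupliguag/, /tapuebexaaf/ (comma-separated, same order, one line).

kupukmugmitikije, diukakipufe, gexudatupliguage, tapuebexaafe

/kupukmugmitikij/: the form ends in the consonant /j/, so [e] is inserted word-finally. → [kupukmugmitikije].
/diukakipuf/: the form ends in the consonant /f/, so [e] is inserted word-finally. → [diukakipufe].
/gexudatupliguag/: the form ends in the consonant /g/, so [e] is inserted word-finally. → [gexudatupliguage].
/tapuebexaaf/: the form ends in the consonant /f/, so [e] is inserted word-finally. → [tapuebexaafe].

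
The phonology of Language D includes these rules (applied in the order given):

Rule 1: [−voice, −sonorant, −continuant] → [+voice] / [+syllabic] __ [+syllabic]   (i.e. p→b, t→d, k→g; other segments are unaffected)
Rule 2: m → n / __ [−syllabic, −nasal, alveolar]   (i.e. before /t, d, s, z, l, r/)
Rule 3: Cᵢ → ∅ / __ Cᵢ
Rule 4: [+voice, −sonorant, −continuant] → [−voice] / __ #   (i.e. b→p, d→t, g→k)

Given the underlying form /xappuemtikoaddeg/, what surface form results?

Rule 1 (intervocalic voicing): /k/ is a voiceless stop between vowels /i/ and /o/, so it voices to [g]. /xappuemtikoaddeg/ → xappuemtigoaddeg.
Rule 2 (nasal place assimilation): /m/ precedes the alveolar consonant /t/, so it assimilates in place to [n]. /xappuemtigoaddeg/ → xappuentigoaddeg.
Rule 3 (degemination): /pp/ is a geminate; the first /p/ deletes. /dd/ is a geminate; the first /d/ deletes. /xappuentigoaddeg/ → xapuentigoadeg.
Rule 4 (final devoicing): /g/ is a voiced stop in word-final position, so it devoices to [k]. /xapuentigoadeg/ → xapuentigoadek.

xapuentigoadek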